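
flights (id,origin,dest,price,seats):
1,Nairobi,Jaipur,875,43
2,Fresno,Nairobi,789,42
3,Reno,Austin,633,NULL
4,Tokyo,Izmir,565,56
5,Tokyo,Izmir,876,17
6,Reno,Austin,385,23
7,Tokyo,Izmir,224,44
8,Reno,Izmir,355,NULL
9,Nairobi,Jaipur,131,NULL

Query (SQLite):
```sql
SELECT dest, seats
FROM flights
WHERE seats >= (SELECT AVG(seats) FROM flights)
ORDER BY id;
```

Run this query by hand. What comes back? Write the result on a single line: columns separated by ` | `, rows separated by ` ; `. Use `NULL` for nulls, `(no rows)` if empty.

Scalar subquery: AVG(seats) over all flights rows = 37.5.
Keep rows where seats >= that value.

Jaipur | 43 ; Nairobi | 42 ; Izmir | 56 ; Izmir | 44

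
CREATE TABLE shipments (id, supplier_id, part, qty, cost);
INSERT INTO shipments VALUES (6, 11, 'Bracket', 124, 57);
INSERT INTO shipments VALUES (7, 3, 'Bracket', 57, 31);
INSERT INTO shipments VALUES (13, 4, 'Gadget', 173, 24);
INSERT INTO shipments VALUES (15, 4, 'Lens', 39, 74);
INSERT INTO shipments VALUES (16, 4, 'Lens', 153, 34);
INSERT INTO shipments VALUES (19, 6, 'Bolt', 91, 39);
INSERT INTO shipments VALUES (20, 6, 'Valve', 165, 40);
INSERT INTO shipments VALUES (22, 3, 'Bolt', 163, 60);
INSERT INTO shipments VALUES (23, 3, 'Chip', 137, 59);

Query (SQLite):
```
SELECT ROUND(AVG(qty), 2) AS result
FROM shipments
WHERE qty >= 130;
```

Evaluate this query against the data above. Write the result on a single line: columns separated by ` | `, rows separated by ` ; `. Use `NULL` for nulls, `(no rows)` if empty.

Rows where qty >= 130 → qty values: [173, 153, 165, 163, 137].
AVG = 791 / 5 (rounded to 2 dp).

158.2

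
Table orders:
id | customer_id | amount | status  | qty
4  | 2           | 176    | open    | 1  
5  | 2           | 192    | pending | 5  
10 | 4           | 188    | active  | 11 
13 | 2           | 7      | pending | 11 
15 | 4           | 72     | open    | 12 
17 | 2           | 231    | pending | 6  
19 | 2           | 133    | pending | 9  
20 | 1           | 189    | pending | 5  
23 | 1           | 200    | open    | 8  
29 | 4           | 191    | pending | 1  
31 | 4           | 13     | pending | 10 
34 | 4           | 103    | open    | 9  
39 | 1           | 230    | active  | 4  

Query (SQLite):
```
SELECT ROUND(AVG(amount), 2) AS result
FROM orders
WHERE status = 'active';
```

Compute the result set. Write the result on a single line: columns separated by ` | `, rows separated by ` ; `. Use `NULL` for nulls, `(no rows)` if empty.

Rows where status='active' → amount values: [188, 230].
AVG = 418 / 2 (rounded to 2 dp).

209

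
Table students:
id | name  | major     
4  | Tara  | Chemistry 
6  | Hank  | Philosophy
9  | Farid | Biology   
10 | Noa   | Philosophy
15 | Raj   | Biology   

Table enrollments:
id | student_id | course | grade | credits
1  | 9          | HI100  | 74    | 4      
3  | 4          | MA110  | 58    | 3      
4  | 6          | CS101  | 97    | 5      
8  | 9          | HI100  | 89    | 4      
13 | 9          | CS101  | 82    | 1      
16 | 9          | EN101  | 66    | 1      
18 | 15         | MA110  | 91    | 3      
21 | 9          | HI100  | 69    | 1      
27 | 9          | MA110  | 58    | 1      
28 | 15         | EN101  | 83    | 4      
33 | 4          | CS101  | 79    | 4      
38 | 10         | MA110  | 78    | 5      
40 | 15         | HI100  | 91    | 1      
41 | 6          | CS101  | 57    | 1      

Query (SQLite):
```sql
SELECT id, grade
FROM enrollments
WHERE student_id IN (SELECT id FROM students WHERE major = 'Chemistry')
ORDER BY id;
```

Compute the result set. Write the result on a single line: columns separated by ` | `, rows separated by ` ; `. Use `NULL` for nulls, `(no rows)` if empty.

3 | 58 ; 33 | 79

Inner query: students.id where major = 'Chemistry'.
Outer: keep enrollments rows whose student_id is in that set.
Inner query → {4}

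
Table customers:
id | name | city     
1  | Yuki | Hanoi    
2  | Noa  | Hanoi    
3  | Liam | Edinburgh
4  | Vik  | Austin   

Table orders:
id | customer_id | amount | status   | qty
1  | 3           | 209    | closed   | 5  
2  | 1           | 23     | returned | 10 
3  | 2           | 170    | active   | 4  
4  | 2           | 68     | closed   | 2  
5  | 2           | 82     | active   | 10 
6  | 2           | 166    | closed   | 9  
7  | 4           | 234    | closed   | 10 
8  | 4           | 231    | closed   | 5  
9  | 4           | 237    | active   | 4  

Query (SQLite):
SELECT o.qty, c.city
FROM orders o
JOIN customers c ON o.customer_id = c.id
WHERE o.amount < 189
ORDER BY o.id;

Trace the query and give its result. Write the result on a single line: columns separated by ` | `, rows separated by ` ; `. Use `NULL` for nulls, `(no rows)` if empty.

10 | Hanoi ; 4 | Hanoi ; 2 | Hanoi ; 10 | Hanoi ; 9 | Hanoi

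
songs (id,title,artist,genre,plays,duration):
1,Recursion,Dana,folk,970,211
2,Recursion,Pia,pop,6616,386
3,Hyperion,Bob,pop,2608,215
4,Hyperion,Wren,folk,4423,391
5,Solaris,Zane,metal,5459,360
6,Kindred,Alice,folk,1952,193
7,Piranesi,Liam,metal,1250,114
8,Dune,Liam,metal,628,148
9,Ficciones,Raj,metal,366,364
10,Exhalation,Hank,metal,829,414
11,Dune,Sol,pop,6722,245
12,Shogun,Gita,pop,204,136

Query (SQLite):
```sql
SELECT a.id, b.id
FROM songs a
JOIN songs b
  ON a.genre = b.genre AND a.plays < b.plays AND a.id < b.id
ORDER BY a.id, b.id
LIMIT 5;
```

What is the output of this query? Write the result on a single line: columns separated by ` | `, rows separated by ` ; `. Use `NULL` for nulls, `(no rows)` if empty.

1 | 4 ; 1 | 6 ; 2 | 11 ; 3 | 11 ; 8 | 10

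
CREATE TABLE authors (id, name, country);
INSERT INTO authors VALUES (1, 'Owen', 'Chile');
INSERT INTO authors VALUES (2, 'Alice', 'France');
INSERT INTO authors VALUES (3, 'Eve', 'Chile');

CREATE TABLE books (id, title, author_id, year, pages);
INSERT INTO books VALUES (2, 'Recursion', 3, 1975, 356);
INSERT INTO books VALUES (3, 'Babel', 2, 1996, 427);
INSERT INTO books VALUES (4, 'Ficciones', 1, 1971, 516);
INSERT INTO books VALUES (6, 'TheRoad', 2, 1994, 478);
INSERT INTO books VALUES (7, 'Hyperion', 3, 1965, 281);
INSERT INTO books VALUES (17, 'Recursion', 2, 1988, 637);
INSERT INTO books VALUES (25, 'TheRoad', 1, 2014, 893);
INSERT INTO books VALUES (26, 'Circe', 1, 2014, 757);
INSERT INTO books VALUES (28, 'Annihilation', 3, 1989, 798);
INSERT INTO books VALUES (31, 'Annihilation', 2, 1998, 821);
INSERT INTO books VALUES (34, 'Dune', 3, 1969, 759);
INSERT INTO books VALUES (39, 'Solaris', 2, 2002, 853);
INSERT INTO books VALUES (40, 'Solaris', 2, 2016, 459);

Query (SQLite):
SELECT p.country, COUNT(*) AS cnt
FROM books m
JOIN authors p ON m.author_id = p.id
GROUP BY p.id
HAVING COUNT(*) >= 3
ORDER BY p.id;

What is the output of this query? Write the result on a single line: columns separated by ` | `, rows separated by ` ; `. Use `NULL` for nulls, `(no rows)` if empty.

Chile | 3 ; France | 6 ; Chile | 4

Join each books row to its authors via author_id.
Group joined rows by authors.id; compute COUNT(*) per group.
HAVING: keep groups with count ≥ 3.
  1: ids {4, 25, 26} → COUNT(*)=3
  2: ids {3, 6, 17, 31, 39, 40} → COUNT(*)=6
  3: ids {2, 7, 28, 34} → COUNT(*)=4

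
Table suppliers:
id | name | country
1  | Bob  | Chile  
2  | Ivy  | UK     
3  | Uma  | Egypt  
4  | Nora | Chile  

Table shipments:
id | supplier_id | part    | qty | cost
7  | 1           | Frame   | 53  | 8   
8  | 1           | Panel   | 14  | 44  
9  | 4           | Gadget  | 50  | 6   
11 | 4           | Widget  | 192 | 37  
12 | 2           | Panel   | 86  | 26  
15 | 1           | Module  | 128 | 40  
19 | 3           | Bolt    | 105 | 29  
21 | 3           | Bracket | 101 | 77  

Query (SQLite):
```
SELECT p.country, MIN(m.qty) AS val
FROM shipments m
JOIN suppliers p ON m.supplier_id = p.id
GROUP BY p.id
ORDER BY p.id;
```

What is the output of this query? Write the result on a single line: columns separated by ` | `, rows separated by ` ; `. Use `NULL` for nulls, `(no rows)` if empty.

Chile | 14 ; UK | 86 ; Egypt | 101 ; Chile | 50

Join each shipments row to its suppliers via supplier_id.
Group joined rows by suppliers.id; compute MIN(m.qty) per group.
  1: ids {7, 8, 15} → MIN(m.qty)=14
  2: ids {12} → MIN(m.qty)=86
  3: ids {19, 21} → MIN(m.qty)=101
  4: ids {9, 11} → MIN(m.qty)=50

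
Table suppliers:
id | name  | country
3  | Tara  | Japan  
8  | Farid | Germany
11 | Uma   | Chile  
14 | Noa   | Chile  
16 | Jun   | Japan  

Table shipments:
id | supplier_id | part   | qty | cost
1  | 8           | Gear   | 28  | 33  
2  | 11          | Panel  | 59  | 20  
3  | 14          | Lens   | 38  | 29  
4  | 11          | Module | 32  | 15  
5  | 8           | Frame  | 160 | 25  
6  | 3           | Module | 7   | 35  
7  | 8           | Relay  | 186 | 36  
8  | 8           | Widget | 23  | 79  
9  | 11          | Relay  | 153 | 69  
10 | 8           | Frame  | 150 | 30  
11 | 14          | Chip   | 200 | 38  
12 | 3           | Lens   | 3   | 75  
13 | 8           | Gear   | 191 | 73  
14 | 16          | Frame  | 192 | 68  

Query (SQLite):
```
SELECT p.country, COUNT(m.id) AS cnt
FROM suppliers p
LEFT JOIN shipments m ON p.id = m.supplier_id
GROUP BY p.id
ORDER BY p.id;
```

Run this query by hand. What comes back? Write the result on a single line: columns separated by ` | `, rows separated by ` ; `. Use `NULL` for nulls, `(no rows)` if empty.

Japan | 2 ; Germany | 6 ; Chile | 3 ; Chile | 2 ; Japan | 1

LEFT JOIN keeps every suppliers row; unmatched ones get NULL for shipments columns.
Group by suppliers.id and compute COUNT(m.id). COUNT(col) of an all-NULL group is 0.
  3: ids {6, 12} → COUNT(m.id)=2
  8: ids {1, 5, 7, 8, 10, 13} → COUNT(m.id)=6
  11: ids {2, 4, 9} → COUNT(m.id)=3
  14: ids {3, 11} → COUNT(m.id)=2
  16: ids {14} → COUNT(m.id)=1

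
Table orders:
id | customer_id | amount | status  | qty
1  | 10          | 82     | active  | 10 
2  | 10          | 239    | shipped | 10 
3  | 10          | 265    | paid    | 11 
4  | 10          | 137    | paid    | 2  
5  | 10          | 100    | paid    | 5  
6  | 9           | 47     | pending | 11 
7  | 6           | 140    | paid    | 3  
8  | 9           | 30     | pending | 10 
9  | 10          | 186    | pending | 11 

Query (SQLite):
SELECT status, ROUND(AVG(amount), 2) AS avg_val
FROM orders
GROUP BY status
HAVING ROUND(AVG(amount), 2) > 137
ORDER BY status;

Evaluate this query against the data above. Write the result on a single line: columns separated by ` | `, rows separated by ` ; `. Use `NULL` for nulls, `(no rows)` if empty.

Partition orders by status; compute ROUND(AVG(amount), 2) within each group.
HAVING: keep groups where ROUND(AVG(amount), 2) > 137.
  active: ids {1} → ROUND(AVG(amount), 2)=82
  paid: ids {3, 4, 5, 7} → ROUND(AVG(amount), 2)=160.5
  pending: ids {6, 8, 9} → ROUND(AVG(amount), 2)=87.67
  shipped: ids {2} → ROUND(AVG(amount), 2)=239

paid | 160.5 ; shipped | 239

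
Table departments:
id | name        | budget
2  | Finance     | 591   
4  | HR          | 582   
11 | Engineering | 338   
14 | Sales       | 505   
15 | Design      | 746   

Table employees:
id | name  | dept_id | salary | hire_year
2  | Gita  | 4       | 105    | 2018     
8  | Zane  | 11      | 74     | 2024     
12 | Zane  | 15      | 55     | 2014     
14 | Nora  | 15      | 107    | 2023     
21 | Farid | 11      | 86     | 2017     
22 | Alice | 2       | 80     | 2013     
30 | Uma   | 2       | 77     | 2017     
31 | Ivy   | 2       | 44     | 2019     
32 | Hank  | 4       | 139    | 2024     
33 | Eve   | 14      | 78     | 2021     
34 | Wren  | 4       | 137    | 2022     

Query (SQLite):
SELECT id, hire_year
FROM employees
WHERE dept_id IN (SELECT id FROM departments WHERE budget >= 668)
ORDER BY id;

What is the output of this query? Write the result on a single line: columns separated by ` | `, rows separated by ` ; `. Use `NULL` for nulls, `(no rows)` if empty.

Inner query: departments.id where budget >= 668.
Outer: keep employees rows whose dept_id is in that set.
Inner query → {15}

12 | 2014 ; 14 | 2023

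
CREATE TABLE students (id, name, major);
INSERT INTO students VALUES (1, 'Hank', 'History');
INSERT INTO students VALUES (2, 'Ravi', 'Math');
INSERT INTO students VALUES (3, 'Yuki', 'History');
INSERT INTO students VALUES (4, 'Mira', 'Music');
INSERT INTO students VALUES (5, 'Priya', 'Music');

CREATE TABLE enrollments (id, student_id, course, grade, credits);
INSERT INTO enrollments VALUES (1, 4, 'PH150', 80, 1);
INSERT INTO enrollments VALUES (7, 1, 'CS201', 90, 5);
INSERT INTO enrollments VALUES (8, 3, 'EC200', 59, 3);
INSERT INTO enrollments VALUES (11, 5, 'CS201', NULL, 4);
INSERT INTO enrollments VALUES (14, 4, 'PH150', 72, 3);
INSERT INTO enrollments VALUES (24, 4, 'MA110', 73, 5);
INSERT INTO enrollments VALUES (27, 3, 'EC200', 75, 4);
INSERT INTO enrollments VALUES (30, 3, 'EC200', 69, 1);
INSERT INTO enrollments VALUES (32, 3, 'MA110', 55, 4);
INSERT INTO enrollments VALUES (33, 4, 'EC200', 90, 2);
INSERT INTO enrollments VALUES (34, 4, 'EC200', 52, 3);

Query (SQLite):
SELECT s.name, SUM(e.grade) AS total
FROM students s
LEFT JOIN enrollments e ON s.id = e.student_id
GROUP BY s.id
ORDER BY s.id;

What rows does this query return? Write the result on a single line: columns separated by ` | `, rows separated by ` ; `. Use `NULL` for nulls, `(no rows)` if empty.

Hank | 90 ; Ravi | NULL ; Yuki | 258 ; Mira | 367 ; Priya | NULL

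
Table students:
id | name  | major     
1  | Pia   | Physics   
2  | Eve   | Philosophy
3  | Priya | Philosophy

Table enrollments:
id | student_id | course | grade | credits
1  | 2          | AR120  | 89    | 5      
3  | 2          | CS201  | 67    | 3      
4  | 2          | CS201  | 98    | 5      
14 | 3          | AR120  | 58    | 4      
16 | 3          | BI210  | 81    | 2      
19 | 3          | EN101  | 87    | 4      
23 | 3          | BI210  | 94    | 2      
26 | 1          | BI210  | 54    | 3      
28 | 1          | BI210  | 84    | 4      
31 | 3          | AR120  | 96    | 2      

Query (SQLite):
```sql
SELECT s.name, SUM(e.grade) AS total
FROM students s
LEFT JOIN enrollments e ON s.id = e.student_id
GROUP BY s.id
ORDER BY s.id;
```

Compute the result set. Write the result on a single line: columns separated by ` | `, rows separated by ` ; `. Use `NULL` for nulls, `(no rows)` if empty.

LEFT JOIN keeps every students row; unmatched ones get NULL for enrollments columns.
Group by students.id and compute SUM(e.grade). SUM over an all-NULL group is NULL.
  1: ids {26, 28} → SUM(e.grade)=138
  2: ids {1, 3, 4} → SUM(e.grade)=254
  3: ids {14, 16, 19, 23, 31} → SUM(e.grade)=416

Pia | 138 ; Eve | 254 ; Priya | 416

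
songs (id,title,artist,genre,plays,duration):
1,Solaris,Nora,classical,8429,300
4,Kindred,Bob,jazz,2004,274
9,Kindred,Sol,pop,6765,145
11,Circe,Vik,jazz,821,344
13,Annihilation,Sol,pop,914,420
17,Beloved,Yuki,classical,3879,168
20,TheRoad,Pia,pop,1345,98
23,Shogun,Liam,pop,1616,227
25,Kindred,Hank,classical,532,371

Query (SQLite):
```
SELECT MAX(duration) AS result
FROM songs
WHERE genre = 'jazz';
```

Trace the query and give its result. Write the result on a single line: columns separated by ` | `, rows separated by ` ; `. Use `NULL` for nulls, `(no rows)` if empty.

344

Rows where genre='jazz' → duration values: [274, 344].
MAX of non-NULL values = 344.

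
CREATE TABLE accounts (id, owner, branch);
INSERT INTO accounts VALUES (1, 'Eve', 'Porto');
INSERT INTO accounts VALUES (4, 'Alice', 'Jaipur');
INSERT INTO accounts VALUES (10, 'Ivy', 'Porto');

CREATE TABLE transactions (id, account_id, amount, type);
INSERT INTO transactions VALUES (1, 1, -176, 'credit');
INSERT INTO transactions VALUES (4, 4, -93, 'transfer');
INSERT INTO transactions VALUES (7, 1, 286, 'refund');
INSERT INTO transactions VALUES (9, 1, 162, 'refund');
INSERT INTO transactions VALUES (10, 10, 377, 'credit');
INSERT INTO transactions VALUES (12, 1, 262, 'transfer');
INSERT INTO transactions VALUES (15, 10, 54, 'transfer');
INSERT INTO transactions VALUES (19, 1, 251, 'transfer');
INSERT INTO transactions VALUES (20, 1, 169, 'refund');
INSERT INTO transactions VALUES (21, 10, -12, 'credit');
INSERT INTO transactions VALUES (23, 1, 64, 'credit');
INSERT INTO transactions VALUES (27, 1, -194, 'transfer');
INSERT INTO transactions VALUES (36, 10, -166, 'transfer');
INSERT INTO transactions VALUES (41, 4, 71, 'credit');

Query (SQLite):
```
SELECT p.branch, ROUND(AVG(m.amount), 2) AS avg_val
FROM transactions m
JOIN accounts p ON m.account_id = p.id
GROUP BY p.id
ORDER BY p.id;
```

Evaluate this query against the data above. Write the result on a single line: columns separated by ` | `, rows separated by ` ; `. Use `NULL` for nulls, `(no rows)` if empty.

Porto | 103 ; Jaipur | -11 ; Porto | 63.25

Join each transactions row to its accounts via account_id.
Group joined rows by accounts.id; compute ROUND(AVG(m.amount), 2) per group.
  1: ids {1, 7, 9, 12, 19, 20, 23, 27} → ROUND(AVG(m.amount), 2)=103
  4: ids {4, 41} → ROUND(AVG(m.amount), 2)=-11
  10: ids {10, 15, 21, 36} → ROUND(AVG(m.amount), 2)=63.25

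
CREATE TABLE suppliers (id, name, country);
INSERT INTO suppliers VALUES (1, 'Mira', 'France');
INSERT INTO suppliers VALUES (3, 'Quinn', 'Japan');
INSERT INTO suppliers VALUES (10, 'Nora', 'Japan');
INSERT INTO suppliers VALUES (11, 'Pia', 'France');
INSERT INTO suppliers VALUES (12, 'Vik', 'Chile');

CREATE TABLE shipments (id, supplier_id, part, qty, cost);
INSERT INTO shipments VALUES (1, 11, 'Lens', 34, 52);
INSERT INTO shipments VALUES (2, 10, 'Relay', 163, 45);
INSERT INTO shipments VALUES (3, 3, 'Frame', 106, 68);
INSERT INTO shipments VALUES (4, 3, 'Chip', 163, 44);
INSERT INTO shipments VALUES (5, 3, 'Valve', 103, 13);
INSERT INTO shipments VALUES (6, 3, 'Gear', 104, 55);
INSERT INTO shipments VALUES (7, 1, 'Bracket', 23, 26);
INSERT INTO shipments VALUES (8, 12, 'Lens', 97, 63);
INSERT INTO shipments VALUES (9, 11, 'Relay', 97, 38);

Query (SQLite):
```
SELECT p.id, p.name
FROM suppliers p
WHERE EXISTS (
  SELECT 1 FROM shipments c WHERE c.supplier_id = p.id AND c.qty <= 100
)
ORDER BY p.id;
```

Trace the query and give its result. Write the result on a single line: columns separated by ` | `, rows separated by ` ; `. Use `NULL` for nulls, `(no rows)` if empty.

For each suppliers row, check whether any shipments with matching supplier_id has qty <= 100.
Keep rows where that is true.

1 | Mira ; 11 | Pia ; 12 | Vik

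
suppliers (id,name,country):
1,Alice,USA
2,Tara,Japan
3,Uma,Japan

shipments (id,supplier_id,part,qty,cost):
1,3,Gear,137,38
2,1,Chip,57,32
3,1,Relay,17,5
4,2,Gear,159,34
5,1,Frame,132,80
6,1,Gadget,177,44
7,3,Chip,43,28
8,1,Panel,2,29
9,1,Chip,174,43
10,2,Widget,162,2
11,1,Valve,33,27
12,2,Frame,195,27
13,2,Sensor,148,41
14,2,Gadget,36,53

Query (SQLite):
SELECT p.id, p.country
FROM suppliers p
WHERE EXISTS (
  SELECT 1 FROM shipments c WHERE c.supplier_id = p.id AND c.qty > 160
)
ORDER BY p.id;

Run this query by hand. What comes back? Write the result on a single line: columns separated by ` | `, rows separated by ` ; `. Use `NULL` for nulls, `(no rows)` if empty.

For each suppliers row, check whether any shipments with matching supplier_id has qty > 160.
Keep rows where that is true.

1 | USA ; 2 | Japan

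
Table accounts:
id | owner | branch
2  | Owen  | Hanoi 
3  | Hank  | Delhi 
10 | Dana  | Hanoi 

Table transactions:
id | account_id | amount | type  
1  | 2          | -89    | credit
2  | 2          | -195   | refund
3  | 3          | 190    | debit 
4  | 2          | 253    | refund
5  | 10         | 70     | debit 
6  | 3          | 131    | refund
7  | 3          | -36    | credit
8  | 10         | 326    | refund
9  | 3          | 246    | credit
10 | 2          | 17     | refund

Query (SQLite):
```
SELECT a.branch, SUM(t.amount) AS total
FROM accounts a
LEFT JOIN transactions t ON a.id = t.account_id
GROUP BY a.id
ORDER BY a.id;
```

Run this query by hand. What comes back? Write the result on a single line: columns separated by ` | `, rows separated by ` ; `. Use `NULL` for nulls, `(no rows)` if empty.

LEFT JOIN keeps every accounts row; unmatched ones get NULL for transactions columns.
Group by accounts.id and compute SUM(t.amount). SUM over an all-NULL group is NULL.
  2: ids {1, 2, 4, 10} → SUM(t.amount)=-14
  3: ids {3, 6, 7, 9} → SUM(t.amount)=531
  10: ids {5, 8} → SUM(t.amount)=396

Hanoi | -14 ; Delhi | 531 ; Hanoi | 396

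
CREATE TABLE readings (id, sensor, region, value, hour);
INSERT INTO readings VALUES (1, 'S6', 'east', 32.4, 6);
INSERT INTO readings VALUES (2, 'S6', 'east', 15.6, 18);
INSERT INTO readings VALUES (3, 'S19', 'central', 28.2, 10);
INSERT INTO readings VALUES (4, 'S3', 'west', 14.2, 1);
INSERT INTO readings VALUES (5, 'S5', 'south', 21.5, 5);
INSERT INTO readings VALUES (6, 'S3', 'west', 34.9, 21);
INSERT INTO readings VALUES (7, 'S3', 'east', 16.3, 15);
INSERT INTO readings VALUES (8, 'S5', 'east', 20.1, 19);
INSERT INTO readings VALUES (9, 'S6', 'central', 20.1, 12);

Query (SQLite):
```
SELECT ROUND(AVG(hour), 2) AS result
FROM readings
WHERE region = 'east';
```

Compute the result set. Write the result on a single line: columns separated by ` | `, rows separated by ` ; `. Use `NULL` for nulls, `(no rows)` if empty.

Rows where region='east' → hour values: [6, 18, 15, 19].
AVG = 58 / 4 (rounded to 2 dp).

14.5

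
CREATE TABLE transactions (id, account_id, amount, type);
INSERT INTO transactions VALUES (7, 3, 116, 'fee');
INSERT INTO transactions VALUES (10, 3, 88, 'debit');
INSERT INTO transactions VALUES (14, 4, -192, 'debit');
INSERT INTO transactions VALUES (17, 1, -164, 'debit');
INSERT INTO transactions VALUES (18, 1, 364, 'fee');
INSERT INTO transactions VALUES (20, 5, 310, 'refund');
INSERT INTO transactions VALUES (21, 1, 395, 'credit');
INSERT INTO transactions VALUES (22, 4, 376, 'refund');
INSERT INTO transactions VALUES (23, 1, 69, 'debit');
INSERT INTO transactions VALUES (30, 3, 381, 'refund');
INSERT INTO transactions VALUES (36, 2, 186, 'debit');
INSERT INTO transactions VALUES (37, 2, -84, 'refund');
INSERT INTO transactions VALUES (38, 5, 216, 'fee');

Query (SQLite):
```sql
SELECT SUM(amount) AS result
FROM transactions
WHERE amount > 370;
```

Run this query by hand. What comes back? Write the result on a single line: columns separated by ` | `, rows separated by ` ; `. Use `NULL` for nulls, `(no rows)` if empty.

1152

Rows where amount > 370 → amount values: [395, 376, 381].
SUM of non-NULL values = 1152.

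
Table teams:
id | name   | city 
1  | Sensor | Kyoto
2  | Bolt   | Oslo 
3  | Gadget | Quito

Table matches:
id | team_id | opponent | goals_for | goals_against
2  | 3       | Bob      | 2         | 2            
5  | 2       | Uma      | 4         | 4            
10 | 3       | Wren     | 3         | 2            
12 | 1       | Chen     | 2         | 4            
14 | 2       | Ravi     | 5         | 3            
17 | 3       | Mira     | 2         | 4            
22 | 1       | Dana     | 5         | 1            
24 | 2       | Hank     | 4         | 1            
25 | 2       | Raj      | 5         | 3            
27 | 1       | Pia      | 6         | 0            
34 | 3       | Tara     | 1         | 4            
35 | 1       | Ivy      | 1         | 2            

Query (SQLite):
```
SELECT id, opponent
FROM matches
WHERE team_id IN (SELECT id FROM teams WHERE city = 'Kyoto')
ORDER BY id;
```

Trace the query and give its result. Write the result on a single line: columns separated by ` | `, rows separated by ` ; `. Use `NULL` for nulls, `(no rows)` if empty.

Inner query: teams.id where city = 'Kyoto'.
Outer: keep matches rows whose team_id is in that set.
Inner query → {1}

12 | Chen ; 22 | Dana ; 27 | Pia ; 35 | Ivy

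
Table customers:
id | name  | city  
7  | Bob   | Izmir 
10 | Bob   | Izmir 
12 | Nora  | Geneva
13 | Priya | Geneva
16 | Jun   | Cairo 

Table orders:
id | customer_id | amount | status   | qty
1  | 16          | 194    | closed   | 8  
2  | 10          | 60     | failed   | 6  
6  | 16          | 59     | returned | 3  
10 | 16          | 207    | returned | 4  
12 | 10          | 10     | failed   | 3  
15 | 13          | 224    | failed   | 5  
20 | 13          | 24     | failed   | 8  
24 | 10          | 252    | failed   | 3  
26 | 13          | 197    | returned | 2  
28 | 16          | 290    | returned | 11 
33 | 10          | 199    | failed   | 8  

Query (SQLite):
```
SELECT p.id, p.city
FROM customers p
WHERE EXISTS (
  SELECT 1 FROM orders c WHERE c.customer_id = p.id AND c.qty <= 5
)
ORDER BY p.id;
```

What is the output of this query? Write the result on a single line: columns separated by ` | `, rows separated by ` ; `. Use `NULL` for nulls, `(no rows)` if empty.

10 | Izmir ; 13 | Geneva ; 16 | Cairo

For each customers row, check whether any orders with matching customer_id has qty <= 5.
Keep rows where that is true.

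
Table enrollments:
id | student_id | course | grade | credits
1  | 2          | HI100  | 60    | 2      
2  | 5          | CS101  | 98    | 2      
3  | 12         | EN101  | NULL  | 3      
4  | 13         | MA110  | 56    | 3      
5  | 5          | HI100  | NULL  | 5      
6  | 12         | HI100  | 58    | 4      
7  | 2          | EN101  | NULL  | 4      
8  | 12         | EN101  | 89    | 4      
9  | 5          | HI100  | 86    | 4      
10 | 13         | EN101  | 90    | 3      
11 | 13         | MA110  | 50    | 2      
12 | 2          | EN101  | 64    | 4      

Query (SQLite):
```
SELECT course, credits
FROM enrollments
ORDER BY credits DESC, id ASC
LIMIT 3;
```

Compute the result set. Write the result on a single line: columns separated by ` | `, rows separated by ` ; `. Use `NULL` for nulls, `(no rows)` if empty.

Sort by credits desc, tiebreak id asc: (5, id=5), (4, id=6), (4, id=7), (4, id=8), (4, id=9), (4, id=12) …. Take first 3.

HI100 | 5 ; HI100 | 4 ; EN101 | 4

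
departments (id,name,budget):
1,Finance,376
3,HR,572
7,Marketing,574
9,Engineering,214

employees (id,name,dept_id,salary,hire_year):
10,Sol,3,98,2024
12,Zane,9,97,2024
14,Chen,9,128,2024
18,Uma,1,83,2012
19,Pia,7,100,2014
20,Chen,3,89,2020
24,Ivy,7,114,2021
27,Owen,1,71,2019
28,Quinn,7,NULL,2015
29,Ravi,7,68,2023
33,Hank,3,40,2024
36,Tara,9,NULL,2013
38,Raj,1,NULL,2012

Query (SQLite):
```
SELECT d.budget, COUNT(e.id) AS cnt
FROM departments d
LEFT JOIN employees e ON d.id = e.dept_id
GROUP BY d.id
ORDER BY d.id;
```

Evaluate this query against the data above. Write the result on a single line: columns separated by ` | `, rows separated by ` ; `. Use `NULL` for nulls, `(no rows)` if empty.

376 | 3 ; 572 | 3 ; 574 | 4 ; 214 | 3

LEFT JOIN keeps every departments row; unmatched ones get NULL for employees columns.
Group by departments.id and compute COUNT(e.id). COUNT(col) of an all-NULL group is 0.
  1: ids {18, 27, 38} → COUNT(e.id)=3
  3: ids {10, 20, 33} → COUNT(e.id)=3
  7: ids {19, 24, 28, 29} → COUNT(e.id)=4
  9: ids {12, 14, 36} → COUNT(e.id)=3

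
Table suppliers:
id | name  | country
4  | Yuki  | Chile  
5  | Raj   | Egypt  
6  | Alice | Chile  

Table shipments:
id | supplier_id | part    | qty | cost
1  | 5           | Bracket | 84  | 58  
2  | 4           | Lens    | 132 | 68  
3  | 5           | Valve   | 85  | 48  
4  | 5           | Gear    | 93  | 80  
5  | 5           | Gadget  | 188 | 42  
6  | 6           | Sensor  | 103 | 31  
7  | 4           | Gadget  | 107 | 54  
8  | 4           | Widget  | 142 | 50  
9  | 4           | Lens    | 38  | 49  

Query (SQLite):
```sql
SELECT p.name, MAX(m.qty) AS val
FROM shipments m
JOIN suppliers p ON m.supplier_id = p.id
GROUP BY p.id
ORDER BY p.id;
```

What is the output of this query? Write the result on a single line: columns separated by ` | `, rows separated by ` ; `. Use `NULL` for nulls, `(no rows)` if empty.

Yuki | 142 ; Raj | 188 ; Alice | 103

Join each shipments row to its suppliers via supplier_id.
Group joined rows by suppliers.id; compute MAX(m.qty) per group.
  4: ids {2, 7, 8, 9} → MAX(m.qty)=142
  5: ids {1, 3, 4, 5} → MAX(m.qty)=188
  6: ids {6} → MAX(m.qty)=103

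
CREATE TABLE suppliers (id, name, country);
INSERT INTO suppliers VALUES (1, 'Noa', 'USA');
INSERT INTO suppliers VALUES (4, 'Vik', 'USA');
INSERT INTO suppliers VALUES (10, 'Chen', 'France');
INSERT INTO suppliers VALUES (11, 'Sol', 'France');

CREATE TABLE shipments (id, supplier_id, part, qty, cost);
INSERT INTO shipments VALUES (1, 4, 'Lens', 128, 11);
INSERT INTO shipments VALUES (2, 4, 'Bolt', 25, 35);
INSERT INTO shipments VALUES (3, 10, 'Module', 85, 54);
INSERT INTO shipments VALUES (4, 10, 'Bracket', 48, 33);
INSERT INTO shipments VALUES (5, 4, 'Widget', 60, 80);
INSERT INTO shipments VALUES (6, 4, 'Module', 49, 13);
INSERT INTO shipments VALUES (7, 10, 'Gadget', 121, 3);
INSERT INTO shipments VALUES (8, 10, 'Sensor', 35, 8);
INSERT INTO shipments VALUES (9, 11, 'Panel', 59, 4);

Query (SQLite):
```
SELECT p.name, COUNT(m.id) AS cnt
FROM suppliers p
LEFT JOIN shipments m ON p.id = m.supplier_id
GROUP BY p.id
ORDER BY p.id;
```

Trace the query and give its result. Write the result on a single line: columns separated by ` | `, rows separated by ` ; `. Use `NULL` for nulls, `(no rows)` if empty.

Noa | 0 ; Vik | 4 ; Chen | 4 ; Sol | 1

LEFT JOIN keeps every suppliers row; unmatched ones get NULL for shipments columns.
Group by suppliers.id and compute COUNT(m.id). COUNT(col) of an all-NULL group is 0.
  1: ids {—} → COUNT(m.id)=0
  4: ids {1, 2, 5, 6} → COUNT(m.id)=4
  10: ids {3, 4, 7, 8} → COUNT(m.id)=4
  11: ids {9} → COUNT(m.id)=1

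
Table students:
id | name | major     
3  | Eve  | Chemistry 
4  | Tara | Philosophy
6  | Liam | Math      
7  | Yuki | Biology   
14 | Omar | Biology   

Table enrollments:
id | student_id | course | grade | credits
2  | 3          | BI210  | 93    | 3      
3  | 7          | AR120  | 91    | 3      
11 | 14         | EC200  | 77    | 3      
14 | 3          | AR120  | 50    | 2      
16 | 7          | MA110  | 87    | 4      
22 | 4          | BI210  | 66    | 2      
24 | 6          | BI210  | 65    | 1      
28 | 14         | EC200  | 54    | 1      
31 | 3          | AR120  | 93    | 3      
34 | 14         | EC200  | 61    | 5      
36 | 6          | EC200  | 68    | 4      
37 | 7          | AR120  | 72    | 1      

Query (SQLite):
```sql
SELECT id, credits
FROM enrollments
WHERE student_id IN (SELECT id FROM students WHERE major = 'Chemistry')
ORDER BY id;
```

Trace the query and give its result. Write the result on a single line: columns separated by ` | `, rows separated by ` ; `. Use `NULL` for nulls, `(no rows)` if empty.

Inner query: students.id where major = 'Chemistry'.
Outer: keep enrollments rows whose student_id is in that set.
Inner query → {3}

2 | 3 ; 14 | 2 ; 31 | 3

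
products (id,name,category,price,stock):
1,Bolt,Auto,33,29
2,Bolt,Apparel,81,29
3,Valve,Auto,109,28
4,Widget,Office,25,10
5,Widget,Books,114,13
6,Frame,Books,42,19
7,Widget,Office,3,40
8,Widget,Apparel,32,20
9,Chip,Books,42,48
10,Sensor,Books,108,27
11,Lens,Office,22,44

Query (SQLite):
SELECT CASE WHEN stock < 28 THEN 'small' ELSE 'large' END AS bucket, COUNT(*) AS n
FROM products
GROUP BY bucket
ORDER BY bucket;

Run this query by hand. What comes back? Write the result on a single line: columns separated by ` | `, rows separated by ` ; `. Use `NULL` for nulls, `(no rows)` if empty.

large | 6 ; small | 5

Bucket rows by stock < 28 → 'small' else 'large'; count each bucket.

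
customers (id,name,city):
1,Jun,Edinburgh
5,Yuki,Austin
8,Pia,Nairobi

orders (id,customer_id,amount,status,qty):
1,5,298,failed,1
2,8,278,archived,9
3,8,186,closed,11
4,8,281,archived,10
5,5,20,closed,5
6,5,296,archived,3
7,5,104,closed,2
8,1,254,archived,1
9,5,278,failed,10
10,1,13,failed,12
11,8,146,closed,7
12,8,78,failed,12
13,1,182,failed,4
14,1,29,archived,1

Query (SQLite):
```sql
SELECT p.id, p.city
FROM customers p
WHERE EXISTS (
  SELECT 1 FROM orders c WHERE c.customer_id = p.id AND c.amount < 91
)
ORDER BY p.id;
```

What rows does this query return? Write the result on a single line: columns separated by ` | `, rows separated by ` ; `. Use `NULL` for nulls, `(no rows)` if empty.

1 | Edinburgh ; 5 | Austin ; 8 | Nairobi

For each customers row, check whether any orders with matching customer_id has amount < 91.
Keep rows where that is true.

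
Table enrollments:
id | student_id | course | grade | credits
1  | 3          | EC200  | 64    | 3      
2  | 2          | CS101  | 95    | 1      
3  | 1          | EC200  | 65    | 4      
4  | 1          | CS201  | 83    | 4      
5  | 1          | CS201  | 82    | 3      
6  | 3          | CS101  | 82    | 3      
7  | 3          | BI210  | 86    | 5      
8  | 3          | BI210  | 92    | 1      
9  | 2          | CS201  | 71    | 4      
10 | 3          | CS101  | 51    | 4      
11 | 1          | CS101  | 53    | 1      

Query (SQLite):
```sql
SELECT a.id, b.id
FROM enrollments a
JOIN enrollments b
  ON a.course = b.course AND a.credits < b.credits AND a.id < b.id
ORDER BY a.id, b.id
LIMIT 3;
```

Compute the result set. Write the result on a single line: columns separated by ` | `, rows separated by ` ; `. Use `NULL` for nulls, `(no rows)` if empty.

Pairs (a,b) with same course, a.credits < b.credits, a.id < b.id.
course groups: BI210:{7,8} CS101:{2,6,10,11} CS201:{4,5,9} EC200:{1,3}
Ordered by (a.id, b.id); first 3.

1 | 3 ; 2 | 6 ; 2 | 10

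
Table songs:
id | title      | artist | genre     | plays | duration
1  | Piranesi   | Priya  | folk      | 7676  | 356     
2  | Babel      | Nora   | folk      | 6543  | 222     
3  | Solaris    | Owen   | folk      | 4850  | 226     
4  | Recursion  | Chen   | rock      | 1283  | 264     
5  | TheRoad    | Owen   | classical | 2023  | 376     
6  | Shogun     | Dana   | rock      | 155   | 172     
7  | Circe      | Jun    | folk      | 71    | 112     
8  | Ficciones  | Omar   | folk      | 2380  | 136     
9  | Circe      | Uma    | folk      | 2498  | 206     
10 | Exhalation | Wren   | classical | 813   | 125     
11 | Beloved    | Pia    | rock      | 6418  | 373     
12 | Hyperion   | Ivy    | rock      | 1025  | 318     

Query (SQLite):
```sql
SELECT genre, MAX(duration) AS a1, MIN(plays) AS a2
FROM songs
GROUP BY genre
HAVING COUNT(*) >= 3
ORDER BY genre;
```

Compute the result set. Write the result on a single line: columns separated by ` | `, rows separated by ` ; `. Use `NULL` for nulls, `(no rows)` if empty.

Group songs by genre.
Per group compute: MAX(duration), MIN(plays).
HAVING: drop groups with fewer than 3 rows.
  classical: ids {5, 10} → MAX(duration)=376, MIN(plays)=813
  folk: ids {1, 2, 3, 7, 8, 9} → MAX(duration)=356, MIN(plays)=71
  rock: ids {4, 6, 11, 12} → MAX(duration)=373, MIN(plays)=155

folk | 356 | 71 ; rock | 373 | 155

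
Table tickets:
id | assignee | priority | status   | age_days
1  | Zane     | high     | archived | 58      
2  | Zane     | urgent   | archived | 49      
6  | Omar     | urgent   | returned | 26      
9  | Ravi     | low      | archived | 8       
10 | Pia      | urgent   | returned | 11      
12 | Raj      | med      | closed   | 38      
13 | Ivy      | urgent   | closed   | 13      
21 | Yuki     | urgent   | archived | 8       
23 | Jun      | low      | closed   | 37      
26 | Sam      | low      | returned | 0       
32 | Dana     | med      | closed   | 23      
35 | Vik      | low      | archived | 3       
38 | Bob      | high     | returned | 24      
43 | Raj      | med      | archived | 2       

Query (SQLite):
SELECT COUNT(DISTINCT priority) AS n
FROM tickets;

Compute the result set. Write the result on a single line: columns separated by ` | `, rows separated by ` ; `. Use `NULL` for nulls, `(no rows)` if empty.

4

Count distinct non-NULL priority values.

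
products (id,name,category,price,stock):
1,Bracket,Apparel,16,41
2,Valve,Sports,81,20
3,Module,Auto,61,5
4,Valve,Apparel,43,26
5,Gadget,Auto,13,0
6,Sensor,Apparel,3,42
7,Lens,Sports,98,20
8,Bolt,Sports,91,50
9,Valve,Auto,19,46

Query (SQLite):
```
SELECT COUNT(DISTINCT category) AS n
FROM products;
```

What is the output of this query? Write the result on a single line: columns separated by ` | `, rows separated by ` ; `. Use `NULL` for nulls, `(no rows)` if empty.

Count distinct non-NULL category values.

3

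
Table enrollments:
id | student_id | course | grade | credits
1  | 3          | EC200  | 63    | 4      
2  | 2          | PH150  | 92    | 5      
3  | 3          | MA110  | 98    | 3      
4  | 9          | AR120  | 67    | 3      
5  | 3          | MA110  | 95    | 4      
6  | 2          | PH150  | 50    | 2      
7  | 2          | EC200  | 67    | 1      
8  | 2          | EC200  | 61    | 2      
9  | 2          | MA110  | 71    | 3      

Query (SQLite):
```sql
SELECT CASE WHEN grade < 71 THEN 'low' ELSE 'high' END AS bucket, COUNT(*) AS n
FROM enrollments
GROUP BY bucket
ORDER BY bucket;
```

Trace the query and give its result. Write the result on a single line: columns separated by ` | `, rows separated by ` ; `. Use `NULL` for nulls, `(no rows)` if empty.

high | 4 ; low | 5

Bucket rows by grade < 71 → 'low' else 'high'; count each bucket.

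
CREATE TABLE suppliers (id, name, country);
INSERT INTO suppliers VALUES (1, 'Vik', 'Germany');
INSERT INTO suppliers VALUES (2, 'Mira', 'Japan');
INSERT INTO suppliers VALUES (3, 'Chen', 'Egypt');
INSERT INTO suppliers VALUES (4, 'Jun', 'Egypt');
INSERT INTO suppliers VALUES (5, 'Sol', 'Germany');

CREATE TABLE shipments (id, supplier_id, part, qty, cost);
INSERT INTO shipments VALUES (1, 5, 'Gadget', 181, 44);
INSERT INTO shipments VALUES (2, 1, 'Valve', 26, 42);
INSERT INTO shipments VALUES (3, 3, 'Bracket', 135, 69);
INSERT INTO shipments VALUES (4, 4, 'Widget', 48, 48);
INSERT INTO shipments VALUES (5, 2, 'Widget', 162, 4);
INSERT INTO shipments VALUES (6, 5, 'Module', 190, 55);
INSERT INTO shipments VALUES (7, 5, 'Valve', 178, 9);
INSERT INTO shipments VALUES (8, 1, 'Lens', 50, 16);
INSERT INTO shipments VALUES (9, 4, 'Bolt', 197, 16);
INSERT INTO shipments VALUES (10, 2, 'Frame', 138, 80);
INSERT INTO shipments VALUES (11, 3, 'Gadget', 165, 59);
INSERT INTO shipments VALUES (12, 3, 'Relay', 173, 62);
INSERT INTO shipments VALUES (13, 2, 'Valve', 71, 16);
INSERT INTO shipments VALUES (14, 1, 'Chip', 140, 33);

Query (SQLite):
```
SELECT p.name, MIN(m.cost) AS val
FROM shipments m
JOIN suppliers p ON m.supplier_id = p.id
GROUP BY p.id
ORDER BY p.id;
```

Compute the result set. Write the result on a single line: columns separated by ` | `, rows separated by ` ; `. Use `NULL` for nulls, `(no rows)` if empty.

Join each shipments row to its suppliers via supplier_id.
Group joined rows by suppliers.id; compute MIN(m.cost) per group.
  1: ids {2, 8, 14} → MIN(m.cost)=16
  2: ids {5, 10, 13} → MIN(m.cost)=4
  3: ids {3, 11, 12} → MIN(m.cost)=59
  4: ids {4, 9} → MIN(m.cost)=16
  5: ids {1, 6, 7} → MIN(m.cost)=9

Vik | 16 ; Mira | 4 ; Chen | 59 ; Jun | 16 ; Sol | 9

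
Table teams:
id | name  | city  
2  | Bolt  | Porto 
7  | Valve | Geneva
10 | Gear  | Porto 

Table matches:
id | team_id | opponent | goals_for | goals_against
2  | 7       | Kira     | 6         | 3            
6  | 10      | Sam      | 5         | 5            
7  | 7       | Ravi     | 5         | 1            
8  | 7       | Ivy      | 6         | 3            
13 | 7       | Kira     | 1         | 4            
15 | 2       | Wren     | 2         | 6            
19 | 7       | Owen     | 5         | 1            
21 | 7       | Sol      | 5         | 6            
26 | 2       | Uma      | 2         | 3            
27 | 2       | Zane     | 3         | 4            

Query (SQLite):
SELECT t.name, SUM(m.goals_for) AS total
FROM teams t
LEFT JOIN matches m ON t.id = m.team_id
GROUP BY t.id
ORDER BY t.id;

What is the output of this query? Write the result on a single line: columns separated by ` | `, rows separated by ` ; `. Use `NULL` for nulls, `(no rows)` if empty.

Bolt | 7 ; Valve | 28 ; Gear | 5

LEFT JOIN keeps every teams row; unmatched ones get NULL for matches columns.
Group by teams.id and compute SUM(m.goals_for). SUM over an all-NULL group is NULL.
  2: ids {15, 26, 27} → SUM(m.goals_for)=7
  7: ids {2, 7, 8, 13, 19, 21} → SUM(m.goals_for)=28
  10: ids {6} → SUM(m.goals_for)=5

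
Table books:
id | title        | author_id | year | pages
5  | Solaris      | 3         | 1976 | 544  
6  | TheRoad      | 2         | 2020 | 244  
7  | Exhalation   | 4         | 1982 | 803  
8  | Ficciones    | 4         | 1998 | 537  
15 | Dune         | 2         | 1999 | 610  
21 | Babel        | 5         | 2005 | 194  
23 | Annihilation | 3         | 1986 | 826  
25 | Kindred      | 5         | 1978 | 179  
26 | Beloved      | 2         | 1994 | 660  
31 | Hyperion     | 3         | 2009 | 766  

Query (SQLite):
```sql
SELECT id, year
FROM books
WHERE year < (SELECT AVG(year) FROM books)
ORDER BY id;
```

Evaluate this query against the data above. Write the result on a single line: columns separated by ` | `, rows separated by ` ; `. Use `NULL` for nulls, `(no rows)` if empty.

5 | 1976 ; 7 | 1982 ; 23 | 1986 ; 25 | 1978 ; 26 | 1994

Scalar subquery: AVG(year) over all books rows = 1994.7.
Keep rows where year < that value.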